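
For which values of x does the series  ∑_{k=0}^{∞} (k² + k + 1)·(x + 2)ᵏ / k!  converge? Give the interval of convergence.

Ratio test: |a_{k+1}/a_k| = ((k+1)² + (k+1) + 1)/(k² + k + 1) · 1/(k+1) → 0 as k → ∞.
The limit is 0, so the series converges for all x; R = ∞.

(−∞, ∞)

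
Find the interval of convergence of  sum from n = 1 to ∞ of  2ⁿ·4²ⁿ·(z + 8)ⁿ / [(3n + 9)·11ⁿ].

[-267/32, -245/32)

By the ratio test, |a_{n+1}/a_n| = [(3n + 9)/(3(n+1) + 9)] · 2·16/11 → 32/11.
Convergence for |z + 8| · 32/11 < 1, i.e. |z + 8| < 11/32. So R = 11/32.
When z = -245/32, the terms behave like c/n; limit comparison with the harmonic series gives divergence.
Endpoint z = -267/32: convergence follows from the alternating series test (terms decrease monotonically to 0).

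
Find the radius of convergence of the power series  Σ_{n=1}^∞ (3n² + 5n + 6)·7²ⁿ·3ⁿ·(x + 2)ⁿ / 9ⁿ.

The ratio of consecutive coefficients is [(3(n+1)² + 5(n+1) + 6)/(3n² + 5n + 6)] · 49·3/9 → 49/3.
The series converges when 49/3 · |x + 2| < 1, giving R = 3/49.

R = 3/49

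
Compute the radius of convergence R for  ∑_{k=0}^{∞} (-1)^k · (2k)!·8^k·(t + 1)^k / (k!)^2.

R = 1/32

The ratio of consecutive coefficients is (2k+1)·(2k+2)/(k+1)² · 8 → 32.
Thus R = 1/(32) = 1/32.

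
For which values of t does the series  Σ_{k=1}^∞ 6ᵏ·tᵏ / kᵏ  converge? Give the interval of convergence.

(−∞, ∞)

By the Cauchy root test, |a_k|^(1/k) = 6/k → 0.
Since the k-th root of |a_k| tends to 0, the series converges for all real t; R = ∞.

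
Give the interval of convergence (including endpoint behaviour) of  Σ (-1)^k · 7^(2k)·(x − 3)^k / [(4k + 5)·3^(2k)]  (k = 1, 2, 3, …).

(138/49, 156/49]

The ratio of consecutive coefficients is [(4k + 5)/(4(k+1) + 5)] · 49/9 → 49/9.
Hence the series converges for |x − 3| < 1/(49/9) = 9/49, so the radius of convergence is 9/49.
At x = 156/49: the terms alternate in sign and decrease monotonically to 0 in absolute value (size ~ c/k), so the alternating series test gives convergence.
When x = 138/49, comparison with the harmonic series Σ 1/k shows the series diverges.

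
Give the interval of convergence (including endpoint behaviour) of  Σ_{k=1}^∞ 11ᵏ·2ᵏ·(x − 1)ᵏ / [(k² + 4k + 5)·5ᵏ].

[17/22, 27/22]

By the ratio test, |a_{k+1}/a_k| = [(k² + 4k + 5)/((k+1)² + 4(k+1) + 5)] · 11·2/5 → 22/5.
Thus R = 1/(22/5) = 5/22.
Check x = 27/22: the terms are on the order of 1/k², so the series converges absolutely by comparison with the p-series (p = 2 > 1).
Endpoint x = 17/22: the terms are on the order of 1/k², so the series converges absolutely by comparison with the p-series (p = 2 > 1).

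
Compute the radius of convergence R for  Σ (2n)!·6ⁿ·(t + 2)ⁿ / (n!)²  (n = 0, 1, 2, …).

By the ratio test, |a_{n+1}/a_n| = (2n+1)·(2n+2)/(n+1)² · 6 → 24.
The series converges when 24 · |t + 2| < 1, giving R = 1/24.

R = 1/24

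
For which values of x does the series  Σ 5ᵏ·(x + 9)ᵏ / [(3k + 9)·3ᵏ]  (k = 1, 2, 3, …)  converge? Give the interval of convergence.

[-48/5, -42/5)

Apply the ratio test: |a_{k+1}| / |a_k| = [(3k + 9)/(3(k+1) + 9)] · 5/3, which tends to 5/3 as k → ∞.
The series converges when 5/3 · |x + 9| < 1, giving R = 3/5.
At x = -42/5: the terms behave like c/k; limit comparison with the harmonic series gives divergence.
When x = -48/5, the terms alternate in sign and decrease monotonically to 0 in absolute value (size ~ c/k), so the alternating series test gives convergence.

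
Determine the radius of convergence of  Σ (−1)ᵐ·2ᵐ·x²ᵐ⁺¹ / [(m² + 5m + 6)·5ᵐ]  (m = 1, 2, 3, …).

R = √10/2

Ratio test: |a_{m+1}/a_m| = [(m² + 5m + 6)/((m+1)² + 5(m+1) + 6)] · 2/5 → 2/5 as m → ∞.
Writing y = x², the series in y has radius 5/2, so |x| < √(5/2) and R = √10/2.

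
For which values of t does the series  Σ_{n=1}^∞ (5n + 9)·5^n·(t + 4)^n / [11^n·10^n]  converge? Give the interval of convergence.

(-26, 18)

By the ratio test, |a_{n+1}/a_n| = [(5(n+1) + 9)/(5n + 9)] · 5/(11·10) → 1/22.
Convergence for |t + 4| · 1/22 < 1, i.e. |t + 4| < 22. So R = 22.
Endpoint t = 18: the n-th term does not approach 0; divergence by the term test.
Endpoint t = -26: the terms have absolute value of order n, which does not tend to 0, so the series diverges by the divergence test.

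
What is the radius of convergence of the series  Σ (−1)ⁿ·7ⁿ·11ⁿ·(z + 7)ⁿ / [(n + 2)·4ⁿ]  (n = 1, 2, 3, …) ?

R = 4/77

Ratio test: |a_{n+1}/a_n| = [(n + 2)/((n+1) + 2)] · 7·11/4 → 77/4 as n → ∞.
Convergence for |z + 7| · 77/4 < 1, i.e. |z + 7| < 4/77. So R = 4/77.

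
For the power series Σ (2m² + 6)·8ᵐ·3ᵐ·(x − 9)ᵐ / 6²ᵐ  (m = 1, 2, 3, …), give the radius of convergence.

R = 3/2

By the ratio test, |a_{m+1}/a_m| = [(2(m+1)² + 6)/(2m² + 6)] · 8·3/36 → 2/3.
Thus R = 1/(2/3) = 3/2.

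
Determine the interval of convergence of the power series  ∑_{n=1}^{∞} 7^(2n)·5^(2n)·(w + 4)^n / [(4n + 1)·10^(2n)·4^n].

[-212/49, -180/49)

The ratio of consecutive coefficients is [(4n + 1)/(4(n+1) + 1)] · 49·25/(100·4) → 49/16.
Thus R = 1/(49/16) = 16/49.
When w = -180/49, the terms are asymptotic to a nonzero constant times 1/n, so the series diverges by limit comparison with Σ 1/n.
Check w = -212/49: the terms alternate in sign and decrease monotonically to 0 in absolute value (size ~ c/n), so the alternating series test gives convergence.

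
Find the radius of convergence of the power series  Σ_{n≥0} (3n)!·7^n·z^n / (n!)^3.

The ratio of consecutive coefficients is (3n+1)·(3n+2)·(3n+3)/(n+1)³ · 7 → 189.
Hence the series converges for |z| < 1/(189) = 1/189, so the radius of convergence is 1/189.

R = 1/189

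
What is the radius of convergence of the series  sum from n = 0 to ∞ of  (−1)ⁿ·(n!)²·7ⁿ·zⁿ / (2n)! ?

By the ratio test, |a_{n+1}/a_n| = (n+1)²/[(2n+1)·(2n+2)] · 7 → 7/4.
The series converges when 7/4 · |z| < 1, giving R = 4/7.

R = 4/7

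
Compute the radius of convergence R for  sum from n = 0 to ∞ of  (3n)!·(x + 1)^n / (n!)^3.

By the ratio test, |a_{n+1}/a_n| = (3n+1)·(3n+2)·(3n+3)/(n+1)³ → 27.
Convergence for |x + 1| · 27 < 1, i.e. |x + 1| < 1/27. So R = 1/27.

R = 1/27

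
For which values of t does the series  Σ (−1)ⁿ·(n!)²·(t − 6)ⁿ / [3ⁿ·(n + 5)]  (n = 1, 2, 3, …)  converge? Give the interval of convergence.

{6}

The ratio of consecutive coefficients is (n+1)² · 1/3 · (n + 5)/((n+1) + 5) → ∞.
Since the ratio → ∞, the series diverges for every t ≠ 6, and R = 0.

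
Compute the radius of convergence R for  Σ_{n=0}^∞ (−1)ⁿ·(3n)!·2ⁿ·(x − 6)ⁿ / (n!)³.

Apply the ratio test: |a_{n+1}| / |a_n| = (3n+1)·(3n+2)·(3n+3)/(n+1)³ · 2, which tends to 54 as n → ∞.
Convergence for |x − 6| · 54 < 1, i.e. |x − 6| < 1/54. So R = 1/54.

R = 1/54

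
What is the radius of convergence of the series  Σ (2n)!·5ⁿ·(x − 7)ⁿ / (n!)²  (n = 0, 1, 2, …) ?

Apply the ratio test: |a_{n+1}| / |a_n| = (2n+1)·(2n+2)/(n+1)² · 5, which tends to 20 as n → ∞.
The series converges when 20 · |x − 7| < 1, giving R = 1/20.

R = 1/20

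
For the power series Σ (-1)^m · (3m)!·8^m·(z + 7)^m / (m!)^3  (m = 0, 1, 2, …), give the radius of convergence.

R = 1/216

Apply the ratio test: |a_{m+1}| / |a_m| = (3m+1)·(3m+2)·(3m+3)/(m+1)³ · 8, which tends to 216 as m → ∞.
Thus R = 1/(216) = 1/216.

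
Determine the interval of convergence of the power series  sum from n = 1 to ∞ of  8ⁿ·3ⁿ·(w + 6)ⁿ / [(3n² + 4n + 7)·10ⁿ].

The ratio of consecutive coefficients is [(3n² + 4n + 7)/(3(n+1)² + 4(n+1) + 7)] · 8·3/10 → 12/5.
Convergence for |w + 6| · 12/5 < 1, i.e. |w + 6| < 5/12. So R = 5/12.
Endpoint w = -67/12: the terms are on the order of 1/n², so the series converges absolutely by comparison with the p-series (p = 2 > 1).
At w = -77/12: the terms are on the order of 1/n², so the series converges absolutely by comparison with the p-series (p = 2 > 1).

[-77/12, -67/12]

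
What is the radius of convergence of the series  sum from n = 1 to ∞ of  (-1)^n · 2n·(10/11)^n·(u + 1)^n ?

Ratio test: |a_{n+1}/a_n| = [2(n+1)/2n] · 10/11 → 10/11 as n → ∞.
Thus R = 1/(10/11) = 11/10.

R = 11/10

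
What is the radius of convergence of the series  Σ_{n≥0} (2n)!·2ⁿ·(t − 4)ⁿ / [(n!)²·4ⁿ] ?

By the ratio test, |a_{n+1}/a_n| = (2n+1)·(2n+2)/(n+1)² · 2/4 → 2.
The series converges when 2 · |t − 4| < 1, giving R = 1/2.

R = 1/2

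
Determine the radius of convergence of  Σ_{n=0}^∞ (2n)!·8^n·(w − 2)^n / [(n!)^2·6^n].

By the ratio test, |a_{n+1}/a_n| = (2n+1)·(2n+2)/(n+1)² · 8/6 → 16/3.
Hence the series converges for |w − 2| < 1/(16/3) = 3/16, so the radius of convergence is 3/16.

R = 3/16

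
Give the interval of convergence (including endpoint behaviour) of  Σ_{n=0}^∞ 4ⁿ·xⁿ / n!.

(−∞, ∞)

Ratio test: |a_{n+1}/a_n| = 4 · 1/(n+1) → 0 as n → ∞.
The ratio tends to 0 regardless of x, hence R = ∞.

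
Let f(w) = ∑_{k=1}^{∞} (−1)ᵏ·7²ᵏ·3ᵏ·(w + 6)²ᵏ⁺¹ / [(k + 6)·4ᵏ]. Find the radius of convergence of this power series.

R = 2√3/21

By the ratio test, |a_{k+1}/a_k| = [(k + 6)/((k+1) + 6)] · 49·3/4 → 147/4.
Since the exponent of (w + 6) increases by 2 each term, convergence requires |w + 6|² < 4/147, hence R = 2√3/21.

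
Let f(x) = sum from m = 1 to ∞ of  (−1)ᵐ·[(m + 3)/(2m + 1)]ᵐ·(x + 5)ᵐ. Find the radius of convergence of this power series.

By the Cauchy root test, |a_m|^(1/m) = (m + 3)/(2m + 1) → 1/2.
Thus R = 1/(1/2) = 2.

R = 2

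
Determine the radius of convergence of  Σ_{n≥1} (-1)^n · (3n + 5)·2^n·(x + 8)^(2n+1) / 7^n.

R = √14/2

The ratio of consecutive coefficients is [(3(n+1) + 5)/(3n + 5)] · 2/7 → 2/7.
Since the exponent of (x + 8) increases by 2 each term, convergence requires |x + 8|² < 7/2, hence R = √14/2.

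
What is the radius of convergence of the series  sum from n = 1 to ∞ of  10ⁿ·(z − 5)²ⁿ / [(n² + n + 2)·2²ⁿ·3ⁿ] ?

R = √30/5

Ratio test: |a_{n+1}/a_n| = [(n² + n + 2)/((n+1)² + (n+1) + 2)] · 10/(4·3) → 5/6 as n → ∞.
Successive powers of (z − 5) differ by 2, so the series converges when |z − 5|² · 5/6 < 1, i.e. |z − 5| < √(6/5). So R = √30/5.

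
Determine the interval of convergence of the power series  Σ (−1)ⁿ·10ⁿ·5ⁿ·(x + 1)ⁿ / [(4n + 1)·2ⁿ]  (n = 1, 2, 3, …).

(-26/25, -24/25]

Ratio test: |a_{n+1}/a_n| = [(4n + 1)/(4(n+1) + 1)] · 10·5/2 → 25 as n → ∞.
Hence the series converges for |x + 1| < 1/(25) = 1/25, so the radius of convergence is 1/25.
Check x = -24/25: convergence follows from the alternating series test (terms decrease monotonically to 0).
At x = -26/25: the terms behave like c/n; limit comparison with the harmonic series gives divergence.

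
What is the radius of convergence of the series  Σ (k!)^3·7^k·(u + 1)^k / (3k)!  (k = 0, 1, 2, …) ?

R = 27/7

Ratio test: |a_{k+1}/a_k| = (k+1)³/[(3k+1)·(3k+2)·(3k+3)] · 7 → 7/27 as k → ∞.
The series converges when 7/27 · |u + 1| < 1, giving R = 27/7.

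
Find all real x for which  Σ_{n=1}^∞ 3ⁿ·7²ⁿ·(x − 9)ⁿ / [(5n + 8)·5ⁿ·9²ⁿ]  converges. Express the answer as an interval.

By the ratio test, |a_{n+1}/a_n| = [(5n + 8)/(5(n+1) + 8)] · 3·49/(5·81) → 49/135.
The series converges when 49/135 · |x − 9| < 1, giving R = 135/49.
Endpoint x = 576/49: the terms are asymptotic to a nonzero constant times 1/n, so the series diverges by limit comparison with Σ 1/n.
Endpoint x = 306/49: the terms alternate in sign and decrease monotonically to 0 in absolute value (size ~ c/n), so the alternating series test gives convergence.

[306/49, 576/49)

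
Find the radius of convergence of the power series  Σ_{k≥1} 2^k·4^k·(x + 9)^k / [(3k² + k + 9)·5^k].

R = 5/8

By the ratio test, |a_{k+1}/a_k| = [(3k² + k + 9)/(3(k+1)² + (k+1) + 9)] · 2·4/5 → 8/5.
Convergence for |x + 9| · 8/5 < 1, i.e. |x + 9| < 5/8. So R = 5/8.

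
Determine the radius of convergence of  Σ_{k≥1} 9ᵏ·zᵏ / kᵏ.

Root test: |a_k|^(1/k) = 9/k → 0.
The limit is 0 for every z, so R = ∞.

R = ∞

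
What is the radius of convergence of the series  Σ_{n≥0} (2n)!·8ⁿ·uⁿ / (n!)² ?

Ratio test: |a_{n+1}/a_n| = (2n+1)·(2n+2)/(n+1)² · 8 → 32 as n → ∞.
Hence the series converges for |u| < 1/(32) = 1/32, so the radius of convergence is 1/32.

R = 1/32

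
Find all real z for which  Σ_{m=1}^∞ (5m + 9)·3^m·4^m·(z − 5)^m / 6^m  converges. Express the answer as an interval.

Apply the ratio test: |a_{m+1}| / |a_m| = [(5(m+1) + 9)/(5m + 9)] · 3·4/6, which tends to 2 as m → ∞.
Convergence for |z − 5| · 2 < 1, i.e. |z − 5| < 1/2. So R = 1/2.
When z = 11/2, the terms do not tend to 0, so the series diverges.
When z = 9/2, the terms have absolute value of order m, which does not tend to 0, so the series diverges by the divergence test.

(9/2, 11/2)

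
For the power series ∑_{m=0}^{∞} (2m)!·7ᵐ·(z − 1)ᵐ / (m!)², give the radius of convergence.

Apply the ratio test: |a_{m+1}| / |a_m| = (2m+1)·(2m+2)/(m+1)² · 7, which tends to 28 as m → ∞.
Convergence for |z − 1| · 28 < 1, i.e. |z − 1| < 1/28. So R = 1/28.

R = 1/28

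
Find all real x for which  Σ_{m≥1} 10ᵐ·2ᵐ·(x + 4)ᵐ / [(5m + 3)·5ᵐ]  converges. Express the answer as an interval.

By the ratio test, |a_{m+1}/a_m| = [(5m + 3)/(5(m+1) + 3)] · 10·2/5 → 4.
The series converges when 4 · |x + 4| < 1, giving R = 1/4.
Check x = -15/4: the terms behave like c/m; limit comparison with the harmonic series gives divergence.
Check x = -17/4: an alternating series whose terms decrease to 0 in absolute value, so it converges by the Leibniz criterion.

[-17/4, -15/4)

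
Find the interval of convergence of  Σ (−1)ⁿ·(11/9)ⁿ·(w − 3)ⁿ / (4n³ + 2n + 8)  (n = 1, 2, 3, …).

Ratio test: |a_{n+1}/a_n| = [(4n³ + 2n + 8)/(4(n+1)³ + 2(n+1) + 8)] · 11/9 → 11/9 as n → ∞.
Thus R = 1/(11/9) = 9/11.
When w = 42/11, the series is dominated by a constant times Σ 1/n³, which converges (p = 3 > 1).
Endpoint w = 24/11: the terms are on the order of 1/n³, so the series converges absolutely by comparison with the p-series (p = 3 > 1).

[24/11, 42/11]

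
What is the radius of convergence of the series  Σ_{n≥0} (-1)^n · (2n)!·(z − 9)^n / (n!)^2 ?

R = 1/4

By the ratio test, |a_{n+1}/a_n| = (2n+1)·(2n+2)/(n+1)² → 4.
Thus R = 1/(4) = 1/4.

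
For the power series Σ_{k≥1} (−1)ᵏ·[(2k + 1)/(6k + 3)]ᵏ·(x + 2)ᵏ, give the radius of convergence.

Root test: |a_k|^(1/k) = (2k + 1)/(6k + 3) → 1/3.
Thus R = 1/(1/3) = 3.

R = 3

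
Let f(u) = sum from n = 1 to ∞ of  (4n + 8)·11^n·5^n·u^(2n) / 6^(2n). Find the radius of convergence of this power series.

R = 6√55/55

By the ratio test, |a_{n+1}/a_n| = [(4(n+1) + 8)/(4n + 8)] · 11·5/36 → 55/36.
Since the exponent of u increases by 2 each term, convergence requires |u|² < 36/55, hence R = 6√55/55.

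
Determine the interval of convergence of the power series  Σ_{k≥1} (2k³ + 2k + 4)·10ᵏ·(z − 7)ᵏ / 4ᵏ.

(33/5, 37/5)

By the ratio test, |a_{k+1}/a_k| = [(2(k+1)³ + 2(k+1) + 4)/(2k³ + 2k + 4)] · 10/4 → 5/2.
Convergence for |z − 7| · 5/2 < 1, i.e. |z − 7| < 2/5. So R = 2/5.
When z = 37/5, the terms do not tend to 0, so the series diverges.
At z = 33/5: the terms do not tend to 0, so the series diverges.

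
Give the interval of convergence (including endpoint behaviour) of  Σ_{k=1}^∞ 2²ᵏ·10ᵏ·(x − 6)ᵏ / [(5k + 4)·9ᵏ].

Ratio test: |a_{k+1}/a_k| = [(5k + 4)/(5(k+1) + 4)] · 4·10/9 → 40/9 as k → ∞.
The series converges when 40/9 · |x − 6| < 1, giving R = 9/40.
When x = 249/40, the terms are asymptotic to a nonzero constant times 1/k, so the series diverges by limit comparison with Σ 1/k.
Check x = 231/40: an alternating series whose terms decrease to 0 in absolute value, so it converges by the Leibniz criterion.

[231/40, 249/40)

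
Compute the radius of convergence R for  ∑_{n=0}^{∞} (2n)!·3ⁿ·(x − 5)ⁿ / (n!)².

By the ratio test, |a_{n+1}/a_n| = (2n+1)·(2n+2)/(n+1)² · 3 → 12.
Convergence for |x − 5| · 12 < 1, i.e. |x − 5| < 1/12. So R = 1/12.

R = 1/12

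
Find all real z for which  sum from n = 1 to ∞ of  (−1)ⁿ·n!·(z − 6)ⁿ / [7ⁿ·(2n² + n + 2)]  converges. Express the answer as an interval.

Apply the ratio test: |a_{n+1}| / |a_n| = (n+1) · 1/7 · (2n² + n + 2)/(2(n+1)² + (n+1) + 2), which tends to ∞ as n → ∞.
Since the ratio → ∞, the series diverges for every z ≠ 6, and R = 0.

{6}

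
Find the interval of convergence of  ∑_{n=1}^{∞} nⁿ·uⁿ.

Root test: |a_n|^(1/n) = n → ∞.
Since the n-th root of |a_n| is unbounded, the series converges only at u = 0; R = 0.

{0}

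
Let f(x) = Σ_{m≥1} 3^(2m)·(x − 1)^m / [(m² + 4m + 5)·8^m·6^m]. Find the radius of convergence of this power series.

By the ratio test, |a_{m+1}/a_m| = [(m² + 4m + 5)/((m+1)² + 4(m+1) + 5)] · 9/(8·6) → 3/16.
Convergence for |x − 1| · 3/16 < 1, i.e. |x − 1| < 16/3. So R = 16/3.

R = 16/3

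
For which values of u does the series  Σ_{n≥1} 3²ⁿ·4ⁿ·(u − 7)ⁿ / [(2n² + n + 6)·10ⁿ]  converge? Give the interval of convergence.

[121/18, 131/18]

The ratio of consecutive coefficients is [(2n² + n + 6)/(2(n+1)² + (n+1) + 6)] · 9·4/10 → 18/5.
Thus R = 1/(18/5) = 5/18.
When u = 131/18, the series is dominated by a constant times Σ 1/n², which converges (p = 2 > 1).
At u = 121/18: the terms are on the order of 1/n², so the series converges absolutely by comparison with the p-series (p = 2 > 1).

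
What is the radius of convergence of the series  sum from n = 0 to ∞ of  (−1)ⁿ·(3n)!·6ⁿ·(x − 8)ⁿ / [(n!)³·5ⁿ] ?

The ratio of consecutive coefficients is (3n+1)·(3n+2)·(3n+3)/(n+1)³ · 6/5 → 162/5.
Thus R = 1/(162/5) = 5/162.

R = 5/162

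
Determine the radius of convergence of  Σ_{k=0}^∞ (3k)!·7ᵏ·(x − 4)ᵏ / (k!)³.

By the ratio test, |a_{k+1}/a_k| = (3k+1)·(3k+2)·(3k+3)/(k+1)³ · 7 → 189.
Convergence for |x − 4| · 189 < 1, i.e. |x − 4| < 1/189. So R = 1/189.

R = 1/189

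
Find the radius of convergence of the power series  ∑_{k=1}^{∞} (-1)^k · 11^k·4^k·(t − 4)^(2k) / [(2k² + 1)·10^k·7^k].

R = √770/22

Apply the ratio test: |a_{k+1}| / |a_k| = [(2k² + 1)/(2(k+1)² + 1)] · 11·4/(10·7), which tends to 22/35 as k → ∞.
Writing y = (t − 4)², the series in y has radius 35/22, so |t − 4| < √(35/22) and R = √770/22.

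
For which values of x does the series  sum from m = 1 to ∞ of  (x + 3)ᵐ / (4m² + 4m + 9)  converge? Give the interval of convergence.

Apply the ratio test: |a_{m+1}| / |a_m| = (4m² + 4m + 9)/(4(m+1)² + 4(m+1) + 9), which tends to 1 as m → ∞.
Convergence for |x + 3| < 1, so R = 1.
Endpoint x = -2: the terms are on the order of 1/m², so the series converges absolutely by comparison with the p-series (p = 2 > 1).
Endpoint x = -4: absolute convergence follows by limit comparison with Σ 1/m².

[-4, -2]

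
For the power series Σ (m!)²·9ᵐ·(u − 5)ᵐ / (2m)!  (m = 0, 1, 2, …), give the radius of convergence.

R = 4/9

The ratio of consecutive coefficients is (m+1)²/[(2m+1)·(2m+2)] · 9 → 9/4.
Convergence for |u − 5| · 9/4 < 1, i.e. |u − 5| < 4/9. So R = 4/9.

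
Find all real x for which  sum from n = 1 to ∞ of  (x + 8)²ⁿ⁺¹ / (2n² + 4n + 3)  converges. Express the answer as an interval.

Ratio test: |a_{n+1}/a_n| = (2n² + 4n + 3)/(2(n+1)² + 4(n+1) + 3) → 1 as n → ∞.
Successive powers of (x + 8) differ by 2, so the series converges when |x + 8|² · 1 < 1, i.e. |x + 8| < √(1) = 1. So R = 1.
At x = -7: the terms are on the order of 1/n², so the series converges absolutely by comparison with the p-series (p = 2 > 1).
At x = -9: the terms are on the order of 1/n², so the series converges absolutely by comparison with the p-series (p = 2 > 1).

[-9, -7]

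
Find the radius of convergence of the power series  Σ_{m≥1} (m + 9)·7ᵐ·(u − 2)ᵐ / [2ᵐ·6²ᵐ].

R = 72/7

The ratio of consecutive coefficients is [((m+1) + 9)/(m + 9)] · 7/(2·36) → 7/72.
The series converges when 7/72 · |u − 2| < 1, giving R = 72/7.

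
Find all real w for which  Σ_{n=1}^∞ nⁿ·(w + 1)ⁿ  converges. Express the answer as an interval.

{-1}

Root test: |a_n|^(1/n) = n → ∞.
The root grows without bound, so R = 0 (convergence only at w = -1).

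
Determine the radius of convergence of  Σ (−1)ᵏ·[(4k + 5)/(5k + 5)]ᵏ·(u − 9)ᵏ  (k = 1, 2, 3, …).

R = 5/4

Applying the root test, |a_k|^(1/k) = (4k + 5)/(5k + 5) → 4/5.
Hence the series converges for |u − 9| < 1/(4/5) = 5/4, so the radius of convergence is 5/4.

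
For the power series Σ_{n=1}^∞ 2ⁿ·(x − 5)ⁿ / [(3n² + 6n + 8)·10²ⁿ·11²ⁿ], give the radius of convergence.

R = 6050

Apply the ratio test: |a_{n+1}| / |a_n| = [(3n² + 6n + 8)/(3(n+1)² + 6(n+1) + 8)] · 2/(100·121), which tends to 1/6050 as n → ∞.
The series converges when 1/6050 · |x − 5| < 1, giving R = 6050.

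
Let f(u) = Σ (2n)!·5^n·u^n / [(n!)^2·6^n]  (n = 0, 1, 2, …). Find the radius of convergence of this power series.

By the ratio test, |a_{n+1}/a_n| = (2n+1)·(2n+2)/(n+1)² · 5/6 → 10/3.
Convergence for |u| · 10/3 < 1, i.e. |u| < 3/10. So R = 3/10.

R = 3/10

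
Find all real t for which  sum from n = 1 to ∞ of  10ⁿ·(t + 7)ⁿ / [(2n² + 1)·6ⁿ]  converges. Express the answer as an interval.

By the ratio test, |a_{n+1}/a_n| = [(2n² + 1)/(2(n+1)² + 1)] · 10/6 → 5/3.
The series converges when 5/3 · |t + 7| < 1, giving R = 3/5.
Endpoint t = -32/5: the series is dominated by a constant times Σ 1/n², which converges (p = 2 > 1).
Endpoint t = -38/5: the terms are on the order of 1/n², so the series converges absolutely by comparison with the p-series (p = 2 > 1).

[-38/5, -32/5]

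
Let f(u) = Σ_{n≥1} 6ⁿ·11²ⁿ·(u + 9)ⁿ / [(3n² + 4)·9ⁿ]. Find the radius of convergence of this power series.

R = 3/242

Ratio test: |a_{n+1}/a_n| = [(3n² + 4)/(3(n+1)² + 4)] · 6·121/9 → 242/3 as n → ∞.
Hence the series converges for |u + 9| < 1/(242/3) = 3/242, so the radius of convergence is 3/242.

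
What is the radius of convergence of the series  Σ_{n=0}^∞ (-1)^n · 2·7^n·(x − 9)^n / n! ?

R = ∞

By the ratio test, |a_{n+1}/a_n| = 2/2 · 7 · 1/(n+1) → 0.
The ratio tends to 0 regardless of x, hence R = ∞.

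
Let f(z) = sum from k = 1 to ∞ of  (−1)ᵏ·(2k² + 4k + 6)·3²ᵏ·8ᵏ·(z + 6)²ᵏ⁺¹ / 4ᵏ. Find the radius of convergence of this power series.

Apply the ratio test: |a_{k+1}| / |a_k| = [(2(k+1)² + 4(k+1) + 6)/(2k² + 4k + 6)] · 9·8/4, which tends to 18 as k → ∞.
Since the exponent of (z + 6) increases by 2 each term, convergence requires |z + 6|² < 1/18, hence R = √2/6.

R = √2/6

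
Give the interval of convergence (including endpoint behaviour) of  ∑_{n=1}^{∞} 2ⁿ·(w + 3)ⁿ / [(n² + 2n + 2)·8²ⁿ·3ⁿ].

The ratio of consecutive coefficients is [(n² + 2n + 2)/((n+1)² + 2(n+1) + 2)] · 2/(64·3) → 1/96.
Hence the series converges for |w + 3| < 1/(1/96) = 96, so the radius of convergence is 96.
When w = 93, the series is dominated by a constant times Σ 1/n², which converges (p = 2 > 1).
Endpoint w = -99: absolute convergence follows by limit comparison with Σ 1/n².

[-99, 93]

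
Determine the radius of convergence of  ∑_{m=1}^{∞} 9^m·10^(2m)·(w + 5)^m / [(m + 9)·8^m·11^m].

Ratio test: |a_{m+1}/a_m| = [(m + 9)/((m+1) + 9)] · 9·100/(8·11) → 225/22 as m → ∞.
Hence the series converges for |w + 5| < 1/(225/22) = 22/225, so the radius of convergence is 22/225.

R = 22/225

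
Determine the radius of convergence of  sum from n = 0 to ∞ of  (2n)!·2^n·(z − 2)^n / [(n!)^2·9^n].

R = 9/8

Apply the ratio test: |a_{n+1}| / |a_n| = (2n+1)·(2n+2)/(n+1)² · 2/9, which tends to 8/9 as n → ∞.
The series converges when 8/9 · |z − 2| < 1, giving R = 9/8.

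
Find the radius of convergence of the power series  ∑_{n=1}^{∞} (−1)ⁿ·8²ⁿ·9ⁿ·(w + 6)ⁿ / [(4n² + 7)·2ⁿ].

By the ratio test, |a_{n+1}/a_n| = [(4n² + 7)/(4(n+1)² + 7)] · 64·9/2 → 288.
The series converges when 288 · |w + 6| < 1, giving R = 1/288.

R = 1/288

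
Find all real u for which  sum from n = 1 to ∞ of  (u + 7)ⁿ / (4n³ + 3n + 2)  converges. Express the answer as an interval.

[-8, -6]

Ratio test: |a_{n+1}/a_n| = (4n³ + 3n + 2)/(4(n+1)³ + 3(n+1) + 2) → 1 as n → ∞.
Convergence for |u + 7| < 1, so R = 1.
Check u = -6: the terms are on the order of 1/n³, so the series converges absolutely by comparison with the p-series (p = 3 > 1).
When u = -8, absolute convergence follows by limit comparison with Σ 1/n³.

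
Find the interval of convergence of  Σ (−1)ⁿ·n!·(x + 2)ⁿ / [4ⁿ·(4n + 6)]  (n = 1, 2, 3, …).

By the ratio test, |a_{n+1}/a_n| = (n+1) · 1/4 · (4n + 6)/(4(n+1) + 6) → ∞.
Since the ratio → ∞, the series diverges for every x ≠ -2, and R = 0.

{-2}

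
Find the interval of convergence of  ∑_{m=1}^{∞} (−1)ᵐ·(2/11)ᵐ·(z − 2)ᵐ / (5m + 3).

By the ratio test, |a_{m+1}/a_m| = [(5m + 3)/(5(m+1) + 3)] · 2/11 → 2/11.
Thus R = 1/(2/11) = 11/2.
Check z = 15/2: convergence follows from the alternating series test (terms decrease monotonically to 0).
Endpoint z = -7/2: the terms behave like c/m; limit comparison with the harmonic series gives divergence.

(-7/2, 15/2]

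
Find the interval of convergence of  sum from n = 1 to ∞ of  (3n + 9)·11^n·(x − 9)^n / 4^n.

(95/11, 103/11)

Ratio test: |a_{n+1}/a_n| = [(3(n+1) + 9)/(3n + 9)] · 11/4 → 11/4 as n → ∞.
Hence the series converges for |x − 9| < 1/(11/4) = 4/11, so the radius of convergence is 4/11.
Endpoint x = 103/11: the n-th term does not approach 0; divergence by the term test.
At x = 95/11: the n-th term does not approach 0; divergence by the term test.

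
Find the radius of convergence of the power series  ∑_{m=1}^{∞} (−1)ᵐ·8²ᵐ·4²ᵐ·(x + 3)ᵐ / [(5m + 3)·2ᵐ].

The ratio of consecutive coefficients is [(5m + 3)/(5(m+1) + 3)] · 64·16/2 → 512.
The series converges when 512 · |x + 3| < 1, giving R = 1/512.

R = 1/512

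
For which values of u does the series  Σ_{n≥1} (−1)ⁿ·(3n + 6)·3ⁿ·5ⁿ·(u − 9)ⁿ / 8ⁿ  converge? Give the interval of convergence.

(127/15, 143/15)

By the ratio test, |a_{n+1}/a_n| = [(3(n+1) + 6)/(3n + 6)] · 3·5/8 → 15/8.
The series converges when 15/8 · |u − 9| < 1, giving R = 8/15.
At u = 143/15: the terms do not tend to 0, so the series diverges.
At u = 127/15: the terms have absolute value of order n, which does not tend to 0, so the series diverges by the divergence test.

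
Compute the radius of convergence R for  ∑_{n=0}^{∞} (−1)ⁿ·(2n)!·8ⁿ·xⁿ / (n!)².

R = 1/32

By the ratio test, |a_{n+1}/a_n| = (2n+1)·(2n+2)/(n+1)² · 8 → 32.
The series converges when 32 · |x| < 1, giving R = 1/32.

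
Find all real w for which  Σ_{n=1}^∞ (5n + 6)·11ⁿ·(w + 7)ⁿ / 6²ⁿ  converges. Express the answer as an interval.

Apply the ratio test: |a_{n+1}| / |a_n| = [(5(n+1) + 6)/(5n + 6)] · 11/36, which tends to 11/36 as n → ∞.
Thus R = 1/(11/36) = 36/11.
Check w = -41/11: the terms do not tend to 0, so the series diverges.
At w = -113/11: the n-th term does not approach 0; divergence by the term test.

(-113/11, -41/11)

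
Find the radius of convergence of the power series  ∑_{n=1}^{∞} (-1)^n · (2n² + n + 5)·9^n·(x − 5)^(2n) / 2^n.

Apply the ratio test: |a_{n+1}| / |a_n| = [(2(n+1)² + (n+1) + 5)/(2n² + n + 5)] · 9/2, which tends to 9/2 as n → ∞.
Writing y = (x − 5)², the series in y has radius 2/9, so |x − 5| < √(2/9) and R = √2/3.

R = √2/3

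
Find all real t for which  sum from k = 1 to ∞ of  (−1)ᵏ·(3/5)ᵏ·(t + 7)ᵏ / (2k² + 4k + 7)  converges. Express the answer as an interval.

[-26/3, -16/3]

Ratio test: |a_{k+1}/a_k| = [(2k² + 4k + 7)/(2(k+1)² + 4(k+1) + 7)] · 3/5 → 3/5 as k → ∞.
Convergence for |t + 7| · 3/5 < 1, i.e. |t + 7| < 5/3. So R = 5/3.
At t = -16/3: the series is dominated by a constant times Σ 1/k², which converges (p = 2 > 1).
Check t = -26/3: absolute convergence follows by limit comparison with Σ 1/k².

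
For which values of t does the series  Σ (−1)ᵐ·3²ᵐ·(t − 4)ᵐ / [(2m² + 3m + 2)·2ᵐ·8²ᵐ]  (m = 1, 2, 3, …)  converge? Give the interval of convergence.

[-92/9, 164/9]

Ratio test: |a_{m+1}/a_m| = [(2m² + 3m + 2)/(2(m+1)² + 3(m+1) + 2)] · 9/(2·64) → 9/128 as m → ∞.
Thus R = 1/(9/128) = 128/9.
Check t = 164/9: absolute convergence follows by limit comparison with Σ 1/m².
When t = -92/9, the terms are on the order of 1/m², so the series converges absolutely by comparison with the p-series (p = 2 > 1).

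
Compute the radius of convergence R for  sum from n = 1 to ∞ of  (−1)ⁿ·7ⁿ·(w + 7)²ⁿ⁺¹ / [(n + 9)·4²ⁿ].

Apply the ratio test: |a_{n+1}| / |a_n| = [(n + 9)/((n+1) + 9)] · 7/16, which tends to 7/16 as n → ∞.
Successive powers of (w + 7) differ by 2, so the series converges when |w + 7|² · 7/16 < 1, i.e. |w + 7| < √(16/7). So R = 4√7/7.

R = 4√7/7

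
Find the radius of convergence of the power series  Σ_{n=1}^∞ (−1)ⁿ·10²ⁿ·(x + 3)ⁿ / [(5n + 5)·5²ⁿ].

Ratio test: |a_{n+1}/a_n| = [(5n + 5)/(5(n+1) + 5)] · 100/25 → 4 as n → ∞.
The series converges when 4 · |x + 3| < 1, giving R = 1/4.

R = 1/4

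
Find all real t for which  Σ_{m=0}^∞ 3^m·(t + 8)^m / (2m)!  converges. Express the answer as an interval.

By the ratio test, |a_{m+1}/a_m| = 3 · 1/[(2m+1)·(2m+2)] → 0.
The limit is 0, so the series converges for all t; R = ∞.

(−∞, ∞)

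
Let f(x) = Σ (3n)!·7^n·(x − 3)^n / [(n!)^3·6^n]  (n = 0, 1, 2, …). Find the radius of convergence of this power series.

R = 2/63

The ratio of consecutive coefficients is (3n+1)·(3n+2)·(3n+3)/(n+1)³ · 7/6 → 63/2.
Convergence for |x − 3| · 63/2 < 1, i.e. |x − 3| < 2/63. So R = 2/63.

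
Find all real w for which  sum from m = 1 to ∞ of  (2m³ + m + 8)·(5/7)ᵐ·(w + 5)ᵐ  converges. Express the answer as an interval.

(-32/5, -18/5)

Apply the ratio test: |a_{m+1}| / |a_m| = [(2(m+1)³ + (m+1) + 8)/(2m³ + m + 8)] · 5/7, which tends to 5/7 as m → ∞.
Convergence for |w + 5| · 5/7 < 1, i.e. |w + 5| < 7/5. So R = 7/5.
Check w = -18/5: the m-th term does not approach 0; divergence by the term test.
At w = -32/5: the terms have absolute value of order m³, which does not tend to 0, so the series diverges by the divergence test.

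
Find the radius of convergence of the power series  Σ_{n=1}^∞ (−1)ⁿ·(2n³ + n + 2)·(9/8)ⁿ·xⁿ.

R = 8/9

The ratio of consecutive coefficients is [(2(n+1)³ + (n+1) + 2)/(2n³ + n + 2)] · 9/8 → 9/8.
Convergence for |x| · 9/8 < 1, i.e. |x| < 8/9. So R = 8/9.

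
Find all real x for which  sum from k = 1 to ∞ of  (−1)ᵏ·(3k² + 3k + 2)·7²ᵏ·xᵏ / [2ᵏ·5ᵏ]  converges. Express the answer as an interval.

(-10/49, 10/49)

Apply the ratio test: |a_{k+1}| / |a_k| = [(3(k+1)² + 3(k+1) + 2)/(3k² + 3k + 2)] · 49/(2·5), which tends to 49/10 as k → ∞.
The series converges when 49/10 · |x| < 1, giving R = 10/49.
Endpoint x = 10/49: the terms do not tend to 0, so the series diverges.
Check x = -10/49: the terms do not tend to 0, so the series diverges.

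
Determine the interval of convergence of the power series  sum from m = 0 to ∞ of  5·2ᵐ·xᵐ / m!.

By the ratio test, |a_{m+1}/a_m| = 5/5 · 2 · 1/(m+1) → 0.
Since the limit is 0 < 1 for every x, the series converges on all of ℝ and R = ∞.

(−∞, ∞)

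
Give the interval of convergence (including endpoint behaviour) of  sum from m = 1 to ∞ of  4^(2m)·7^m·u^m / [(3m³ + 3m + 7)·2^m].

By the ratio test, |a_{m+1}/a_m| = [(3m³ + 3m + 7)/(3(m+1)³ + 3(m+1) + 7)] · 16·7/2 → 56.
Hence the series converges for |u| < 1/(56) = 1/56, so the radius of convergence is 1/56.
Check u = 1/56: the terms are on the order of 1/m³, so the series converges absolutely by comparison with the p-series (p = 3 > 1).
Endpoint u = -1/56: absolute convergence follows by limit comparison with Σ 1/m³.

[-1/56, 1/56]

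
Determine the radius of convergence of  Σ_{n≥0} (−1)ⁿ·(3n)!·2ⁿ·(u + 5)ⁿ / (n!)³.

R = 1/54

Ratio test: |a_{n+1}/a_n| = (3n+1)·(3n+2)·(3n+3)/(n+1)³ · 2 → 54 as n → ∞.
Hence the series converges for |u + 5| < 1/(54) = 1/54, so the radius of convergence is 1/54.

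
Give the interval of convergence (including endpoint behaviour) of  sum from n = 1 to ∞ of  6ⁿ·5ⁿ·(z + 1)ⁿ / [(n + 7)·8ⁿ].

[-19/15, -11/15)

Apply the ratio test: |a_{n+1}| / |a_n| = [(n + 7)/((n+1) + 7)] · 6·5/8, which tends to 15/4 as n → ∞.
Thus R = 1/(15/4) = 4/15.
At z = -11/15: the terms are asymptotic to a nonzero constant times 1/n, so the series diverges by limit comparison with Σ 1/n.
Endpoint z = -19/15: an alternating series whose terms decrease to 0 in absolute value, so it converges by the Leibniz criterion.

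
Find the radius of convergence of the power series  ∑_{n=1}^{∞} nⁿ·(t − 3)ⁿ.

Applying the root test, |a_n|^(1/n) = n → ∞.
The root grows without bound, so R = 0 (convergence only at t = 3).

R = 0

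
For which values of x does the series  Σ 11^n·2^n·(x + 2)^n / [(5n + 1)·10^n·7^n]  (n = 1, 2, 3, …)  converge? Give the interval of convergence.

[-57/11, 13/11)

By the ratio test, |a_{n+1}/a_n| = [(5n + 1)/(5(n+1) + 1)] · 11·2/(10·7) → 11/35.
The series converges when 11/35 · |x + 2| < 1, giving R = 35/11.
When x = 13/11, comparison with the harmonic series Σ 1/n shows the series diverges.
Check x = -57/11: convergence follows from the alternating series test (terms decrease monotonically to 0).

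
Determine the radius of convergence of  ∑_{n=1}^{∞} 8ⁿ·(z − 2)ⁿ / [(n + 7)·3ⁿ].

R = 3/8

By the ratio test, |a_{n+1}/a_n| = [(n + 7)/((n+1) + 7)] · 8/3 → 8/3.
Hence the series converges for |z − 2| < 1/(8/3) = 3/8, so the radius of convergence is 3/8.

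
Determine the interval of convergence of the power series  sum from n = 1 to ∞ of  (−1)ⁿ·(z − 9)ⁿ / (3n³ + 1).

[8, 10]

The ratio of consecutive coefficients is (3n³ + 1)/(3(n+1)³ + 1) → 1.
Hence R = 1.
Check z = 10: absolute convergence follows by limit comparison with Σ 1/n³.
When z = 8, the series is dominated by a constant times Σ 1/n³, which converges (p = 3 > 1).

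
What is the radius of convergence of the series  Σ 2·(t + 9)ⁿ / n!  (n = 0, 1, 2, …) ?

R = ∞

Ratio test: |a_{n+1}/a_n| = 2/2 · 1/(n+1) → 0 as n → ∞.
Since the limit is 0 < 1 for every t, the series converges on all of ℝ and R = ∞.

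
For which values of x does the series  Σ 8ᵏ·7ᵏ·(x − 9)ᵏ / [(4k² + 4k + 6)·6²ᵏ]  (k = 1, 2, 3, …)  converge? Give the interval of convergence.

[117/14, 135/14]

Ratio test: |a_{k+1}/a_k| = [(4k² + 4k + 6)/(4(k+1)² + 4(k+1) + 6)] · 8·7/36 → 14/9 as k → ∞.
The series converges when 14/9 · |x − 9| < 1, giving R = 9/14.
When x = 135/14, the terms are on the order of 1/k², so the series converges absolutely by comparison with the p-series (p = 2 > 1).
Endpoint x = 117/14: absolute convergence follows by limit comparison with Σ 1/k².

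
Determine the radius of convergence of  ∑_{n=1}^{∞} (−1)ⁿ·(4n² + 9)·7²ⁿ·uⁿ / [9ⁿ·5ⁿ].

R = 45/49

By the ratio test, |a_{n+1}/a_n| = [(4(n+1)² + 9)/(4n² + 9)] · 49/(9·5) → 49/45.
Hence the series converges for |u| < 1/(49/45) = 45/49, so the radius of convergence is 45/49.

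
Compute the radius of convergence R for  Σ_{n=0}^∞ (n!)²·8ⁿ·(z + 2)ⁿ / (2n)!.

R = 1/2

Ratio test: |a_{n+1}/a_n| = (n+1)²/[(2n+1)·(2n+2)] · 8 → 2 as n → ∞.
Convergence for |z + 2| · 2 < 1, i.e. |z + 2| < 1/2. So R = 1/2.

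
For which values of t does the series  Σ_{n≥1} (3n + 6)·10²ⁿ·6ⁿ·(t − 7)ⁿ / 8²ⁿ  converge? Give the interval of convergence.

The ratio of consecutive coefficients is [(3(n+1) + 6)/(3n + 6)] · 100·6/64 → 75/8.
Thus R = 1/(75/8) = 8/75.
When t = 533/75, the terms have absolute value of order n, which does not tend to 0, so the series diverges by the divergence test.
Check t = 517/75: the terms have absolute value of order n, which does not tend to 0, so the series diverges by the divergence test.

(517/75, 533/75)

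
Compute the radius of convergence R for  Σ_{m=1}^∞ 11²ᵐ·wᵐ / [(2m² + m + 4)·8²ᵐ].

Apply the ratio test: |a_{m+1}| / |a_m| = [(2m² + m + 4)/(2(m+1)² + (m+1) + 4)] · 121/64, which tends to 121/64 as m → ∞.
Hence the series converges for |w| < 1/(121/64) = 64/121, so the radius of convergence is 64/121.

R = 64/121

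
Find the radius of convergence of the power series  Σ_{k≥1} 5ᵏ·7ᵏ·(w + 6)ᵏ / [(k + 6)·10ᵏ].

Ratio test: |a_{k+1}/a_k| = [(k + 6)/((k+1) + 6)] · 5·7/10 → 7/2 as k → ∞.
Thus R = 1/(7/2) = 2/7.

R = 2/7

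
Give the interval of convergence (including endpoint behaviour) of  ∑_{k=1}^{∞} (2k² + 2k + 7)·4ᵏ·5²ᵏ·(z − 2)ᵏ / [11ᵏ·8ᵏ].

Ratio test: |a_{k+1}/a_k| = [(2(k+1)² + 2(k+1) + 7)/(2k² + 2k + 7)] · 4·25/(11·8) → 25/22 as k → ∞.
Thus R = 1/(25/22) = 22/25.
When z = 72/25, the terms do not tend to 0, so the series diverges.
Check z = 28/25: the k-th term does not approach 0; divergence by the term test.

(28/25, 72/25)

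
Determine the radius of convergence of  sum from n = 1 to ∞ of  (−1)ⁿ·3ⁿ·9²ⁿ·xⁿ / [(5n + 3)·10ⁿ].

R = 10/243

By the ratio test, |a_{n+1}/a_n| = [(5n + 3)/(5(n+1) + 3)] · 3·81/10 → 243/10.
Hence the series converges for |x| < 1/(243/10) = 10/243, so the radius of convergence is 10/243.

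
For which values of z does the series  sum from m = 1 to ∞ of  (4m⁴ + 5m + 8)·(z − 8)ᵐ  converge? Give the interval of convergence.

(7, 9)

By the ratio test, |a_{m+1}/a_m| = (4(m+1)⁴ + 5(m+1) + 8)/(4m⁴ + 5m + 8) → 1.
So the series converges when |z − 8| < 1 and diverges when |z − 8| > 1; R = 1.
Check z = 9: the terms have absolute value of order m⁴, which does not tend to 0, so the series diverges by the divergence test.
Check z = 7: the terms have absolute value of order m⁴, which does not tend to 0, so the series diverges by the divergence test.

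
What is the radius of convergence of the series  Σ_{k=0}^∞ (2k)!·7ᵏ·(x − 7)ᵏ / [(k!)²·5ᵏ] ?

R = 5/28

Apply the ratio test: |a_{k+1}| / |a_k| = (2k+1)·(2k+2)/(k+1)² · 7/5, which tends to 28/5 as k → ∞.
Thus R = 1/(28/5) = 5/28.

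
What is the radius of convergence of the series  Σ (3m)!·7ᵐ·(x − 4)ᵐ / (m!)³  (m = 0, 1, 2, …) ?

R = 1/189

The ratio of consecutive coefficients is (3m+1)·(3m+2)·(3m+3)/(m+1)³ · 7 → 189.
Convergence for |x − 4| · 189 < 1, i.e. |x − 4| < 1/189. So R = 1/189.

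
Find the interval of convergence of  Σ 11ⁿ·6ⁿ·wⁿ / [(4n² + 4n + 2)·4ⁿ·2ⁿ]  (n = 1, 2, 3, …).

[-4/33, 4/33]

Ratio test: |a_{n+1}/a_n| = [(4n² + 4n + 2)/(4(n+1)² + 4(n+1) + 2)] · 11·6/(4·2) → 33/4 as n → ∞.
Thus R = 1/(33/4) = 4/33.
When w = 4/33, absolute convergence follows by limit comparison with Σ 1/n².
When w = -4/33, the series is dominated by a constant times Σ 1/n², which converges (p = 2 > 1).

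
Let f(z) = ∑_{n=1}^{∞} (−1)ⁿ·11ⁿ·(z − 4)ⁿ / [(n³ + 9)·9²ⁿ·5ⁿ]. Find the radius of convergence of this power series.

Ratio test: |a_{n+1}/a_n| = [(n³ + 9)/((n+1)³ + 9)] · 11/(81·5) → 11/405 as n → ∞.
Hence the series converges for |z − 4| < 1/(11/405) = 405/11, so the radius of convergence is 405/11.

R = 405/11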